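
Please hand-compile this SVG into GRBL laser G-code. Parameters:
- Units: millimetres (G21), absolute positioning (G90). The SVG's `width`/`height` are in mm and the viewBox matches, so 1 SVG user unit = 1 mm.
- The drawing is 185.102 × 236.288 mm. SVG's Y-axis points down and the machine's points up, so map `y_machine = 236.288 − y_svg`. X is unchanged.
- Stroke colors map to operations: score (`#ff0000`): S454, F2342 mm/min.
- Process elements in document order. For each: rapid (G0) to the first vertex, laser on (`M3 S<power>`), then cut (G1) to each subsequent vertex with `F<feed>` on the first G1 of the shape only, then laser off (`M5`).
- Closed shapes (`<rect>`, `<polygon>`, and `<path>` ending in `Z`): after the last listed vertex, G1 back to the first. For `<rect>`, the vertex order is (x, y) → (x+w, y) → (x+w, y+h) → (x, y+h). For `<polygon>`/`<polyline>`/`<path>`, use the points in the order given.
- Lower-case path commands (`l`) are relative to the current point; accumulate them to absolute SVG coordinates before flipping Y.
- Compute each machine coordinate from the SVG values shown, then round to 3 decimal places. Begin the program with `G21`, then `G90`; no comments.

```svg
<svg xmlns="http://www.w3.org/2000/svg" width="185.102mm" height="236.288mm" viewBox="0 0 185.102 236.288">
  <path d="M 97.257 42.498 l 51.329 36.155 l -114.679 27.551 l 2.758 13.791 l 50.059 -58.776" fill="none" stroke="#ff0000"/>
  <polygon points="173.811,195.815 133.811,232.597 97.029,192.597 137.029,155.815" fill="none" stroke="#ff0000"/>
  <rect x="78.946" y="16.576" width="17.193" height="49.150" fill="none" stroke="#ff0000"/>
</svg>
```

G21
G90
G0 X97.257 Y193.790
M3 S454
G1 X148.586 Y157.635 F2342
G1 X33.907 Y130.084
G1 X36.665 Y116.293
G1 X86.724 Y175.069
M5
G0 X173.811 Y40.473
M3 S454
G1 X133.811 Y3.691 F2342
G1 X97.029 Y43.691
G1 X137.029 Y80.473
G1 X173.811 Y40.473
M5
G0 X78.946 Y219.712
M3 S454
G1 X96.139 Y219.712 F2342
G1 X96.139 Y170.562
G1 X78.946 Y170.562
G1 X78.946 Y219.712
M5

Since the viewBox matches the mm dimensions, user units are millimetres directly. The only transform is the Y-flip y_m = 236.288 − y_svg.

Shape 1 is a open polyline drawn with `<path>`. Its stroke #ff0000 means score at S454, F2342. After flipping Y the toolpath is (97.257,193.790) → (148.586,157.635) → (33.907,130.084) → (36.665,116.293) → (86.724,175.069).

Shape 2 is a regular polygon drawn with `<polygon>`. Its stroke #ff0000 means score at S454, F2342. After flipping Y the toolpath is (173.811,40.473) → (133.811,3.691) → (97.029,43.691) → (137.029,80.473) → (173.811,40.473), returning to the start.

Shape 3 is a rectangle drawn with `<rect>`. Its stroke #ff0000 means score at S454, F2342. After flipping Y the toolpath is (78.946,219.712) → (96.139,219.712) → (96.139,170.562) → (78.946,170.562) → (78.946,219.712), returning to the start.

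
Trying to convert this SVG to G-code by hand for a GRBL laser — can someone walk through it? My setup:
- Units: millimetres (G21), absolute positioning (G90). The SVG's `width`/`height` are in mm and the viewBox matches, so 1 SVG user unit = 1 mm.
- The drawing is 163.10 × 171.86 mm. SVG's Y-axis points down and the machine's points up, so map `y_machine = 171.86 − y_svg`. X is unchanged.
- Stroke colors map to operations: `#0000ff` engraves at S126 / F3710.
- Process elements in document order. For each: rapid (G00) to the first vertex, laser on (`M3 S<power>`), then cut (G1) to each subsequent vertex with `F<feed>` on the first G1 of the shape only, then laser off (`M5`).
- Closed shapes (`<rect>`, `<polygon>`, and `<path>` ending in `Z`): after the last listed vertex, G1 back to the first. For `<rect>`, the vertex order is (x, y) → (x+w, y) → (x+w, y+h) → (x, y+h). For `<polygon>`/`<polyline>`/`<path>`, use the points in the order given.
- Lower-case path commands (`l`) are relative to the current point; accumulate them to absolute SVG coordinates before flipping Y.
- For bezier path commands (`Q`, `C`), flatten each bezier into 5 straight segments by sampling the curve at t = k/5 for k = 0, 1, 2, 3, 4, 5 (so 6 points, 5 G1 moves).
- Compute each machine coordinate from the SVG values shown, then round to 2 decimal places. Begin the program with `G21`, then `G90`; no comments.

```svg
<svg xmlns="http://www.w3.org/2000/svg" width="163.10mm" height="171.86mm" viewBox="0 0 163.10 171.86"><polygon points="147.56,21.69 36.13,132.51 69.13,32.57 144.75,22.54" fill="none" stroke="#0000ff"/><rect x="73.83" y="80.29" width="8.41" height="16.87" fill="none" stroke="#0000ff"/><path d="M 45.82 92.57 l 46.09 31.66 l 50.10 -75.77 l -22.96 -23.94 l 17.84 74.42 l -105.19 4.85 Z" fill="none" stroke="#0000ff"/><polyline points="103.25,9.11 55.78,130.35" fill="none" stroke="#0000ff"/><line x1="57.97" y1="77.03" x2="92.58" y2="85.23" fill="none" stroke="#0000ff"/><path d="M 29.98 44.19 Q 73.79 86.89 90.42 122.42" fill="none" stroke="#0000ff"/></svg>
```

Since the viewBox matches the mm dimensions, user units are millimetres directly. The only transform is the Y-flip y_m = 171.86 − y_svg.

Shape 1 is a closed polygon drawn with `<polygon>`. Its stroke #0000ff means engrave at S126, F3710. After flipping Y the toolpath is (147.56,150.17) → (36.13,39.35) → (69.13,139.29) → (144.75,149.32) → (147.56,150.17), returning to the start.

Shape 2 is a rectangle drawn with `<rect>`. Its stroke #0000ff means engrave at S126, F3710. After flipping Y the toolpath is (73.83,91.57) → (82.24,91.57) → (82.24,74.70) → (73.83,74.70) → (73.83,91.57), returning to the start.

Shape 3 is a closed polygon drawn with `<path>`. Its stroke #0000ff means engrave at S126, F3710. After flipping Y the toolpath is (45.82,79.29) → (91.91,47.63) → (142.01,123.40) → (119.05,147.34) → (136.89,72.92) → (31.70,68.07) → (45.82,79.29), returning to the start.

Shape 4 is a line segment drawn with `<polyline>`. Its stroke #0000ff means engrave at S126, F3710. After flipping Y the toolpath is (103.25,162.75) → (55.78,41.51).

Shape 5 is a line segment drawn with `<line>`. Its stroke #0000ff means engrave at S126, F3710. After flipping Y the toolpath is (57.97,94.83) → (92.58,86.63).

Shape 6 is a quadratic bezier drawn with `<path>`. Its stroke #0000ff means engrave at S126, F3710. After flipping Y the toolpath is (29.98,127.67) → (46.42,110.88) → (60.68,94.66) → (72.77,79.01) → (82.68,63.94) → (90.42,49.44).

G21
G90
G00 X147.56 Y150.17
M3 S126
G1 X36.13 Y39.35 F3710
G1 X69.13 Y139.29
G1 X144.75 Y149.32
G1 X147.56 Y150.17
M5
G00 X73.83 Y91.57
M3 S126
G1 X82.24 Y91.57 F3710
G1 X82.24 Y74.70
G1 X73.83 Y74.70
G1 X73.83 Y91.57
M5
G00 X45.82 Y79.29
M3 S126
G1 X91.91 Y47.63 F3710
G1 X142.01 Y123.40
G1 X119.05 Y147.34
G1 X136.89 Y72.92
G1 X31.70 Y68.07
G1 X45.82 Y79.29
M5
G00 X103.25 Y162.75
M3 S126
G1 X55.78 Y41.51 F3710
M5
G00 X57.97 Y94.83
M3 S126
G1 X92.58 Y86.63 F3710
M5
G00 X29.98 Y127.67
M3 S126
G1 X46.42 Y110.88 F3710
G1 X60.68 Y94.66
G1 X72.77 Y79.01
G1 X82.68 Y63.94
G1 X90.42 Y49.44
M5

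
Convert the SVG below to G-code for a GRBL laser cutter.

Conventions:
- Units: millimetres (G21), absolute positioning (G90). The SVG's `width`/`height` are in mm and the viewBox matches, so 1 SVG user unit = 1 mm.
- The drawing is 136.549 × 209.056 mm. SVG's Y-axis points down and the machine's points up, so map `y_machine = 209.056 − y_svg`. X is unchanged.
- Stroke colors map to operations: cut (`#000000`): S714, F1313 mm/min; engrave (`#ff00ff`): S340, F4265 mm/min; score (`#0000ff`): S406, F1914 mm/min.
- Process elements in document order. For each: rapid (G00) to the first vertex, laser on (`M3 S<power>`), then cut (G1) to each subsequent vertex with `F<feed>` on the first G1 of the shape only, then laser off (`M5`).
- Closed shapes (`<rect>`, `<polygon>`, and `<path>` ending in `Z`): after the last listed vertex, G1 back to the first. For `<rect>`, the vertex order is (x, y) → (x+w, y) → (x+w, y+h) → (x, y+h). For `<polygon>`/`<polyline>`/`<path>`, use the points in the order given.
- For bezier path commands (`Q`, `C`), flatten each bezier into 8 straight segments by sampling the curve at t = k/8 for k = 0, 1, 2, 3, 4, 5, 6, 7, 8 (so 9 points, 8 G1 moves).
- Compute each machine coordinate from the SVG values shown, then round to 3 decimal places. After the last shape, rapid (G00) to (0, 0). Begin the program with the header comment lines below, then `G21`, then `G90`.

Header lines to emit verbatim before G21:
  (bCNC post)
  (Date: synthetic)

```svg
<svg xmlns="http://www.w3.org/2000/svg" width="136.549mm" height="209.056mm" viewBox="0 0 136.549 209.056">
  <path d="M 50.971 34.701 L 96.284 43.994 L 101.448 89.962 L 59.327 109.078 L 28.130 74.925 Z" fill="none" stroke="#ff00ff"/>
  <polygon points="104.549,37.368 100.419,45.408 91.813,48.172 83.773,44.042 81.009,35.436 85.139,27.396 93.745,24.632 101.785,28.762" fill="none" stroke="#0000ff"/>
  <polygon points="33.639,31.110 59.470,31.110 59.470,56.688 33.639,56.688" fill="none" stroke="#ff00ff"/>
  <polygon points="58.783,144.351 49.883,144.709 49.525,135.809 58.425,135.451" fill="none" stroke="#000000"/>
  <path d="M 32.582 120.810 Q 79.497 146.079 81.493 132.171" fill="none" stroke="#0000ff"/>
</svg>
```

(bCNC post)
(Date: synthetic)
G21
G90
G00 X50.971 Y174.355
M3 S340
G1 X96.284 Y165.062 F4265
G1 X101.448 Y119.094
G1 X59.327 Y99.978
G1 X28.130 Y134.131
G1 X50.971 Y174.355
M5
G00 X104.549 Y171.688
M3 S406
G1 X100.419 Y163.648 F1914
G1 X91.813 Y160.884
G1 X83.773 Y165.014
G1 X81.009 Y173.620
G1 X85.139 Y181.660
G1 X93.745 Y184.424
G1 X101.785 Y180.294
G1 X104.549 Y171.688
M5
G00 X33.639 Y177.946
M3 S340
G1 X59.470 Y177.946 F4265
G1 X59.470 Y152.368
G1 X33.639 Y152.368
G1 X33.639 Y177.946
M5
G00 X58.783 Y64.705
M3 S714
G1 X49.883 Y64.347 F1313
G1 X49.525 Y73.247
G1 X58.425 Y73.605
G1 X58.783 Y64.705
M5
G00 X32.582 Y88.246
M3 S406
G1 X43.609 Y82.541 F1914
G1 X53.232 Y78.060
G1 X61.452 Y74.804
G1 X68.267 Y72.771
G1 X73.679 Y71.963
G1 X77.688 Y72.380
G1 X80.292 Y74.020
G1 X81.493 Y76.885
M5
G00 X0.000 Y0.000

1 u = 1 mm; y_m = 209.056 − y.

[1] `<path>` regular polygon, #ff00ff→engrave S340 F4265: (50.971,174.355) → (96.284,165.062) → (101.448,119.094) → (59.327,99.978) → (28.130,134.131) → (50.971,174.355) (closed)

[2] `<polygon>` regular polygon, #0000ff→score S406 F1914: (104.549,171.688) → (100.419,163.648) → (91.813,160.884) → (83.773,165.014) → (81.009,173.620) → (85.139,181.660) → (93.745,184.424) → (101.785,180.294) → (104.549,171.688) (closed)

[3] `<polygon>` rectangle, #ff00ff→engrave S340 F4265: (33.639,177.946) → (59.470,177.946) → (59.470,152.368) → (33.639,152.368) → (33.639,177.946) (closed)

[4] `<polygon>` regular polygon, #000000→cut S714 F1313: (58.783,64.705) → (49.883,64.347) → (49.525,73.247) → (58.425,73.605) → (58.783,64.705) (closed)

[5] `<path>` quadratic bezier, #0000ff→score S406 F1914: (32.582,88.246) → (43.609,82.541) → (53.232,78.060) → (61.452,74.804) → (68.267,72.771) → (73.679,71.963) → (77.688,72.380) → (80.292,74.020) → (81.493,76.885)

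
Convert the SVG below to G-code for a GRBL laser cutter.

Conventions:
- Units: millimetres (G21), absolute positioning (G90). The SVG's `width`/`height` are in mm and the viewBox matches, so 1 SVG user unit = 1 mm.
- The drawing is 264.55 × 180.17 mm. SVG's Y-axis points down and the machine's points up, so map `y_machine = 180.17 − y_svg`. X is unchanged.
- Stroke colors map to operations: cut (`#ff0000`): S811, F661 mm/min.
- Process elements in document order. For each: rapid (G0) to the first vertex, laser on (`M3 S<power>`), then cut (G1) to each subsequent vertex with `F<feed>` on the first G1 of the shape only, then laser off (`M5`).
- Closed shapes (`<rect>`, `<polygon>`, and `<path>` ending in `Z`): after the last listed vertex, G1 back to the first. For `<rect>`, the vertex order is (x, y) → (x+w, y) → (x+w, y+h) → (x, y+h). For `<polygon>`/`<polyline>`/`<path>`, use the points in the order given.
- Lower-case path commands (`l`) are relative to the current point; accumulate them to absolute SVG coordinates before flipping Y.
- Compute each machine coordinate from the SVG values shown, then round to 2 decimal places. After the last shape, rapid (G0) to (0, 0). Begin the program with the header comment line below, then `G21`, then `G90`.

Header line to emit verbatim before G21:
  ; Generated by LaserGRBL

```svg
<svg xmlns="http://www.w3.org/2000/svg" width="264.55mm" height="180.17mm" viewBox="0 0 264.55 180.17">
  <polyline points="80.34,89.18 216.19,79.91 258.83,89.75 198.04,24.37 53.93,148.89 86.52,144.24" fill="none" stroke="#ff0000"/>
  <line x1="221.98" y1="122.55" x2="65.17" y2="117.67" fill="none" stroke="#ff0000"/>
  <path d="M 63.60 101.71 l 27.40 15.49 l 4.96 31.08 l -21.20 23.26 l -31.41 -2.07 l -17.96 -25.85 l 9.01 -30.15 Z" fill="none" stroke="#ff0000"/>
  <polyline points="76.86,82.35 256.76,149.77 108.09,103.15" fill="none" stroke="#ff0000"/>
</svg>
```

; Generated by LaserGRBL
G21
G90
G0 X80.34 Y90.99
M3 S811
G1 X216.19 Y100.26 F661
G1 X258.83 Y90.42
G1 X198.04 Y155.80
G1 X53.93 Y31.28
G1 X86.52 Y35.93
M5
G0 X221.98 Y57.62
M3 S811
G1 X65.17 Y62.50 F661
M5
G0 X63.60 Y78.46
M3 S811
G1 X91.00 Y62.97 F661
G1 X95.96 Y31.89
G1 X74.76 Y8.63
G1 X43.35 Y10.70
G1 X25.39 Y36.55
G1 X34.40 Y66.70
G1 X63.60 Y78.46
M5
G0 X76.86 Y97.82
M3 S811
G1 X256.76 Y30.40 F661
G1 X108.09 Y77.02
M5
G0 X0.00 Y0.00

1 u = 1 mm; y_m = 180.17 − y.

[1] `<polyline>` open polyline, #ff0000→cut S811 F661: (80.34,90.99) → (216.19,100.26) → (258.83,90.42) → (198.04,155.80) → (53.93,31.28) → (86.52,35.93)

[2] `<line>` line segment, #ff0000→cut S811 F661: (221.98,57.62) → (65.17,62.50)

[3] `<path>` regular polygon, #ff0000→cut S811 F661: (63.60,78.46) → (91.00,62.97) → (95.96,31.89) → (74.76,8.63) → (43.35,10.70) → (25.39,36.55) → (34.40,66.70) → (63.60,78.46) (closed)

[4] `<polyline>` open polyline, #ff0000→cut S811 F661: (76.86,97.82) → (256.76,30.40) → (108.09,77.02)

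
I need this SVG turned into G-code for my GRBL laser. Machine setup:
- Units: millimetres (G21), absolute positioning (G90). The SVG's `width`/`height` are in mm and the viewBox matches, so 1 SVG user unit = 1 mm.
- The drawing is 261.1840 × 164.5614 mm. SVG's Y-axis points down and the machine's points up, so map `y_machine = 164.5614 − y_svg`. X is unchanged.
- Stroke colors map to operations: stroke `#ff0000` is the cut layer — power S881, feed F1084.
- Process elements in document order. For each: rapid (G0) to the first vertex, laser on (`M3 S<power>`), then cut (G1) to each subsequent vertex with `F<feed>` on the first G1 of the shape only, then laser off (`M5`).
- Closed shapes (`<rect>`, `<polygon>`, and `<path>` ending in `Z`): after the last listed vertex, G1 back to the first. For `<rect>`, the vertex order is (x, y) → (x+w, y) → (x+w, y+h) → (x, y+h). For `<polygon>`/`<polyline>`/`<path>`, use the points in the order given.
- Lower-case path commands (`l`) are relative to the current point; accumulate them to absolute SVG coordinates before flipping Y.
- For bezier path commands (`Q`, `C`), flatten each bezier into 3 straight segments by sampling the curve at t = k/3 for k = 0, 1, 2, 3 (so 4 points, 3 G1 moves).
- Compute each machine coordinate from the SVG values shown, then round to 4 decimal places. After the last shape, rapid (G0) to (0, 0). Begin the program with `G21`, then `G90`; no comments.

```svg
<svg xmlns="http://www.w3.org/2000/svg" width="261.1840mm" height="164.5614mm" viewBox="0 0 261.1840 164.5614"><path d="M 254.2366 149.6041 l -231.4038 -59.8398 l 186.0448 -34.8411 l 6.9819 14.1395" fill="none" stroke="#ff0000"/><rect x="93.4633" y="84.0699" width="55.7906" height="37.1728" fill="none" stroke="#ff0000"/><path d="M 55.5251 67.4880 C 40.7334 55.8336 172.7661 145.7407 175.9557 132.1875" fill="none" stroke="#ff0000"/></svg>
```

viewBox `0 0 261.1840 164.5614` with mm width/height → 1 unit = 1 mm. Flip: y_m = 164.5614 − y_svg.

**Shape 1** — `<path>` open polyline, stroke `#ff0000` → cut (S881, F1084). Machine vertices: (254.2366,14.9573) → (22.8328,74.7971) → (208.8776,109.6382) → (215.8595,95.4987). Open path.

**Shape 2** — `<rect>` rectangle, stroke `#ff0000` → cut (S881, F1084). Machine vertices: (93.4633,80.4915) → (149.2539,80.4915) → (149.2539,43.3187) → (93.4633,43.3187) → (93.4633,80.4915). Closed: final G1 returns to the first vertex.

**Shape 3** — `<path>` cubic bezier, stroke `#ff0000` → cut (S881, F1084). Control points (SVG): P0=(55.5251,67.4880), P1=(40.7334,55.8336), P2=(172.7661,145.7407), P3=(175.9557,132.1875); sampled at t=k/3. Machine vertices: (55.5251,97.0734) → (79.4650,82.4674) → (140.0283,45.7141) → (175.9557,32.3739). Open path.

G21
G90
G0 X254.2366 Y14.9573
M3 S881
G1 X22.8328 Y74.7971 F1084
G1 X208.8776 Y109.6382
G1 X215.8595 Y95.4987
M5
G0 X93.4633 Y80.4915
M3 S881
G1 X149.2539 Y80.4915 F1084
G1 X149.2539 Y43.3187
G1 X93.4633 Y43.3187
G1 X93.4633 Y80.4915
M5
G0 X55.5251 Y97.0734
M3 S881
G1 X79.4650 Y82.4674 F1084
G1 X140.0283 Y45.7141
G1 X175.9557 Y32.3739
M5
G0 X0.0000 Y0.0000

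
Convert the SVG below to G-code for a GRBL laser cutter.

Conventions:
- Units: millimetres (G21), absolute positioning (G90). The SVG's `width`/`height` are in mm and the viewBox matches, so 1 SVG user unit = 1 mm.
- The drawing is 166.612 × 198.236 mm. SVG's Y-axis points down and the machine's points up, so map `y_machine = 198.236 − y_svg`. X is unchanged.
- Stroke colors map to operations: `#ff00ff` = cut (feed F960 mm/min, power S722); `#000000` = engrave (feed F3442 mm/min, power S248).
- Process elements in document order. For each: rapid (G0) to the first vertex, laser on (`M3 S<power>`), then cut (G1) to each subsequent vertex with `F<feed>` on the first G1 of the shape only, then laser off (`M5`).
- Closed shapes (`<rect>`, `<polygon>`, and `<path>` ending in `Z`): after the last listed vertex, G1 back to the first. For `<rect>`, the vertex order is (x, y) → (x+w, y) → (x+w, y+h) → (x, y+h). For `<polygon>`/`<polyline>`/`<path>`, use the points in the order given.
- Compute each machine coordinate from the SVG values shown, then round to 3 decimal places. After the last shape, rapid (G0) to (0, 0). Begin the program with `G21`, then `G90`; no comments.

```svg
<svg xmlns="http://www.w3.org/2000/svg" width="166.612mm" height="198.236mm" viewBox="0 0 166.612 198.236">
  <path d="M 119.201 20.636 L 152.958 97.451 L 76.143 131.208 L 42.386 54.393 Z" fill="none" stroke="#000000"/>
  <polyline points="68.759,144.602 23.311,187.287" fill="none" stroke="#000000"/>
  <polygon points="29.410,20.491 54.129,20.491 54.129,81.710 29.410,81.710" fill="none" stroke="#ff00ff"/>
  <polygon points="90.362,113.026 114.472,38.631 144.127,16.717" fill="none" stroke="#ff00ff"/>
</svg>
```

1 u = 1 mm; y_m = 198.236 − y.

[1] `<path>` regular polygon, #000000→engrave S248 F3442: (119.201,177.600) → (152.958,100.785) → (76.143,67.028) → (42.386,143.843) → (119.201,177.600) (closed)

[2] `<polyline>` line segment, #000000→engrave S248 F3442: (68.759,53.634) → (23.311,10.949)

[3] `<polygon>` rectangle, #ff00ff→cut S722 F960: (29.410,177.745) → (54.129,177.745) → (54.129,116.526) → (29.410,116.526) → (29.410,177.745) (closed)

[4] `<polygon>` closed polygon, #ff00ff→cut S722 F960: (90.362,85.210) → (114.472,159.605) → (144.127,181.519) → (90.362,85.210) (closed)

G21
G90
G0 X119.201 Y177.600
M3 S248
G1 X152.958 Y100.785 F3442
G1 X76.143 Y67.028
G1 X42.386 Y143.843
G1 X119.201 Y177.600
M5
G0 X68.759 Y53.634
M3 S248
G1 X23.311 Y10.949 F3442
M5
G0 X29.410 Y177.745
M3 S722
G1 X54.129 Y177.745 F960
G1 X54.129 Y116.526
G1 X29.410 Y116.526
G1 X29.410 Y177.745
M5
G0 X90.362 Y85.210
M3 S722
G1 X114.472 Y159.605 F960
G1 X144.127 Y181.519
G1 X90.362 Y85.210
M5
G0 X0.000 Y0.000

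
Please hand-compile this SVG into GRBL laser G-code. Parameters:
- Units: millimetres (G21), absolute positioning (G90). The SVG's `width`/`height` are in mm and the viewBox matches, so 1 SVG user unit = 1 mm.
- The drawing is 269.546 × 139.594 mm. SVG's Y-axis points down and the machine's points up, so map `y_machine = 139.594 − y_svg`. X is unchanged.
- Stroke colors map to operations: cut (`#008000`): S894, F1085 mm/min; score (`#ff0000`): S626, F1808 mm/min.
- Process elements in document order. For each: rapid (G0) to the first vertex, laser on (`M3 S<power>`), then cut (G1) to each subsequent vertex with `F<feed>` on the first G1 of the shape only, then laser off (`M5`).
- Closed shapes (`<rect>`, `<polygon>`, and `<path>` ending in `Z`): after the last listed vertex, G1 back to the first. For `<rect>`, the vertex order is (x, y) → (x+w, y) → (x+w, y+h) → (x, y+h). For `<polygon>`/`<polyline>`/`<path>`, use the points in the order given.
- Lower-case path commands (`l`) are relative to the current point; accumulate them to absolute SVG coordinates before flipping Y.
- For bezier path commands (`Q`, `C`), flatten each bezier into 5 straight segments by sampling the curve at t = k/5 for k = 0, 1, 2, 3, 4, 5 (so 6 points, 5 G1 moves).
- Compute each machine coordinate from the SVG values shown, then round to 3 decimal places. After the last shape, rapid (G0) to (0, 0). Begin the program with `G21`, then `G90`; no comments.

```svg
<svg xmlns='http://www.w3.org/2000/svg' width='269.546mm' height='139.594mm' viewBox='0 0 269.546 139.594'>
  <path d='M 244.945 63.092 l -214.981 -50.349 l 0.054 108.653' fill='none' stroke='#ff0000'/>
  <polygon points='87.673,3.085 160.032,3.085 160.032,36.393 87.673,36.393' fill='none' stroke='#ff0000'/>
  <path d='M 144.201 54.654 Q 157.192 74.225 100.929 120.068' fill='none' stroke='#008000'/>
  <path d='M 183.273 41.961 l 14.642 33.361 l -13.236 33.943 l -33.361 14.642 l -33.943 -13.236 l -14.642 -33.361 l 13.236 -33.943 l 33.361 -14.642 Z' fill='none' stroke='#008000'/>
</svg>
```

G21
G90
G0 X244.945 Y76.502
M3 S626
G1 X29.964 Y126.851 F1808
G1 X30.018 Y18.198
M5
G0 X87.673 Y136.509
M3 S626
G1 X160.032 Y136.509 F1808
G1 X160.032 Y103.201
G1 X87.673 Y103.201
G1 X87.673 Y136.509
M5
G0 X144.201 Y84.940
M3 S894
G1 X146.627 Y76.061 F1085
G1 X143.513 Y65.080
G1 X134.859 Y51.997
G1 X120.664 Y36.812
G1 X100.929 Y19.526
M5
G0 X183.273 Y97.633
M3 S894
G1 X197.915 Y64.272 F1085
G1 X184.679 Y30.329
G1 X151.318 Y15.687
G1 X117.375 Y28.923
G1 X102.733 Y62.284
G1 X115.969 Y96.227
G1 X149.330 Y110.869
G1 X183.273 Y97.633
M5
G0 X0.000 Y0.000

1 u = 1 mm; y_m = 139.594 − y.

[1] `<path>` open polyline, #ff0000→score S626 F1808: (244.945,76.502) → (29.964,126.851) → (30.018,18.198)

[2] `<polygon>` rectangle, #ff0000→score S626 F1808: (87.673,136.509) → (160.032,136.509) → (160.032,103.201) → (87.673,103.201) → (87.673,136.509) (closed)

[3] `<path>` quadratic bezier, #008000→cut S894 F1085: (144.201,84.940) → (146.627,76.061) → (143.513,65.080) → (134.859,51.997) → (120.664,36.812) → (100.929,19.526)

[4] `<path>` regular polygon, #008000→cut S894 F1085: (183.273,97.633) → (197.915,64.272) → (184.679,30.329) → (151.318,15.687) → (117.375,28.923) → (102.733,62.284) → (115.969,96.227) → (149.330,110.869) → (183.273,97.633) (closed)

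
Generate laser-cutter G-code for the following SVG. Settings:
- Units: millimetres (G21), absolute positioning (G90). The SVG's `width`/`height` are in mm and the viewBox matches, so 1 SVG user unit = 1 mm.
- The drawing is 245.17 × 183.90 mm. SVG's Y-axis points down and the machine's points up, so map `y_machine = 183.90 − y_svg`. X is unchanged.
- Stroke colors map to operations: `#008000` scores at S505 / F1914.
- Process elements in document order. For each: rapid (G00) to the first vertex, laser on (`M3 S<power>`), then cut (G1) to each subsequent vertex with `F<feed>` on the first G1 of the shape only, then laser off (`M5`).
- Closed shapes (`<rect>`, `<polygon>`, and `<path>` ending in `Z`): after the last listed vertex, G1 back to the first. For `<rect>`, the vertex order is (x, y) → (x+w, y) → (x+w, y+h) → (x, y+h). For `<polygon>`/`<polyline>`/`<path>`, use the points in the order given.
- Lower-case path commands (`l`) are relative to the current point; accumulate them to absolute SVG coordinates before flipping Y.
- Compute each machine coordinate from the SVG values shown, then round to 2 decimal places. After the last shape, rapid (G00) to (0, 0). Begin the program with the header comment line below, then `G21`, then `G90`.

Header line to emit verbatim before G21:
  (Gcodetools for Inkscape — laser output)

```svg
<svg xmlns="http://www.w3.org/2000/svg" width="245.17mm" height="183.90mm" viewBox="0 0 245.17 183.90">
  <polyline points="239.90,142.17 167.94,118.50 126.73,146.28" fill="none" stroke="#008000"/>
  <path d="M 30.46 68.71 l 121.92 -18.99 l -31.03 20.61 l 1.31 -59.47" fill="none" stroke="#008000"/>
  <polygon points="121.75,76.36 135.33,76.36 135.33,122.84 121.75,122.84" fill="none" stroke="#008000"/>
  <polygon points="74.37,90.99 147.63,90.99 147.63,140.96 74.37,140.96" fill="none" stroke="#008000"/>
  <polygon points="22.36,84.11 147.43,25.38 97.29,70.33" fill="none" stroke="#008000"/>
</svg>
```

Since the viewBox matches the mm dimensions, user units are millimetres directly. The only transform is the Y-flip y_m = 183.90 − y_svg.

Shape 1 is a open polyline drawn with `<polyline>`. Its stroke #008000 means score at S505, F1914. After flipping Y the toolpath is (239.90,41.73) → (167.94,65.40) → (126.73,37.62).

Shape 2 is a open polyline drawn with `<path>`. Its stroke #008000 means score at S505, F1914. After flipping Y the toolpath is (30.46,115.19) → (152.38,134.18) → (121.35,113.57) → (122.66,173.04).

Shape 3 is a rectangle drawn with `<polygon>`. Its stroke #008000 means score at S505, F1914. After flipping Y the toolpath is (121.75,107.54) → (135.33,107.54) → (135.33,61.06) → (121.75,61.06) → (121.75,107.54), returning to the start.

Shape 4 is a rectangle drawn with `<polygon>`. Its stroke #008000 means score at S505, F1914. After flipping Y the toolpath is (74.37,92.91) → (147.63,92.91) → (147.63,42.94) → (74.37,42.94) → (74.37,92.91), returning to the start.

Shape 5 is a closed polygon drawn with `<polygon>`. Its stroke #008000 means score at S505, F1914. After flipping Y the toolpath is (22.36,99.79) → (147.43,158.52) → (97.29,113.57) → (22.36,99.79), returning to the start.

(Gcodetools for Inkscape — laser output)
G21
G90
G00 X239.90 Y41.73
M3 S505
G1 X167.94 Y65.40 F1914
G1 X126.73 Y37.62
M5
G00 X30.46 Y115.19
M3 S505
G1 X152.38 Y134.18 F1914
G1 X121.35 Y113.57
G1 X122.66 Y173.04
M5
G00 X121.75 Y107.54
M3 S505
G1 X135.33 Y107.54 F1914
G1 X135.33 Y61.06
G1 X121.75 Y61.06
G1 X121.75 Y107.54
M5
G00 X74.37 Y92.91
M3 S505
G1 X147.63 Y92.91 F1914
G1 X147.63 Y42.94
G1 X74.37 Y42.94
G1 X74.37 Y92.91
M5
G00 X22.36 Y99.79
M3 S505
G1 X147.43 Y158.52 F1914
G1 X97.29 Y113.57
G1 X22.36 Y99.79
M5
G00 X0.00 Y0.00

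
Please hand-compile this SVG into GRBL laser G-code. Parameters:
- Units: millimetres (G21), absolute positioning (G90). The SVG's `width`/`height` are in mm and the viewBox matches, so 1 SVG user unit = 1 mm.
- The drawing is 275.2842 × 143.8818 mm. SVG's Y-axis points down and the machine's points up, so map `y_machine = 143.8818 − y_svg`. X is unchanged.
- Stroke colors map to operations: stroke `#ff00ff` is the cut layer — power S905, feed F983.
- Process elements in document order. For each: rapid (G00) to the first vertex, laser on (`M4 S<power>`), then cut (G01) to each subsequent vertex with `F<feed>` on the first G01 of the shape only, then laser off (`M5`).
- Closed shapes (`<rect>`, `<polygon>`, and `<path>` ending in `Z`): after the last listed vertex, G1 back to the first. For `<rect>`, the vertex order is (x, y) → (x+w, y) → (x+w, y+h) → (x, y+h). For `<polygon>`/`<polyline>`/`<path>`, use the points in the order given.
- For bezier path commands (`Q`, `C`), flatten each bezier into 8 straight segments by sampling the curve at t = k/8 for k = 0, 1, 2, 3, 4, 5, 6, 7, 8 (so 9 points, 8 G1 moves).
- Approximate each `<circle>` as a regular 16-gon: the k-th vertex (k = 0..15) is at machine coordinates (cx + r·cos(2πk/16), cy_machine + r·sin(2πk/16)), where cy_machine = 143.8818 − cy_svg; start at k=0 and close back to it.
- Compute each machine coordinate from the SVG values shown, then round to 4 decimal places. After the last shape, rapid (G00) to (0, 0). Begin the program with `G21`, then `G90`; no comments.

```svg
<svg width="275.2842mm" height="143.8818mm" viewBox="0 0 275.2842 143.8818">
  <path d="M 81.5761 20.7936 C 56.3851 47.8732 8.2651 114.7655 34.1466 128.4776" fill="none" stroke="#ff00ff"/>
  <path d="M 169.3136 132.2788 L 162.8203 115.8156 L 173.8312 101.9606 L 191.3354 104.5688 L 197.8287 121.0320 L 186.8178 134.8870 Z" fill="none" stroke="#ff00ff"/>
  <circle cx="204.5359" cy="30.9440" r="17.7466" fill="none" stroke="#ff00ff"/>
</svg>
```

viewBox `0 0 275.2842 143.8818` with mm width/height → 1 unit = 1 mm. Flip: y_m = 143.8818 − y_svg.

**Shape 1** — `<path>` cubic bezier, stroke `#ff00ff` → cut (S905, F983). Control points (SVG): P0=(81.5761,20.7936), P1=(56.3851,47.8732), P2=(8.2651,114.7655), P3=(34.1466,128.4776); sampled at t=k/8. Machine vertices: (81.5761,123.0882) → (71.2440,111.2488) → (59.8982,96.7666) → (48.6746,80.7316) → (38.7092,64.2334) → (31.1377,48.3618) → (27.0962,34.2065) → (27.7205,22.8574) → (34.1466,15.4042). Open path.

**Shape 2** — `<path>` regular polygon, stroke `#ff00ff` → cut (S905, F983). Machine vertices: (169.3136,11.6030) → (162.8203,28.0662) → (173.8312,41.9212) → (191.3354,39.3130) → (197.8287,22.8498) → (186.8178,8.9948) → (169.3136,11.6030). Closed: final G1 returns to the first vertex.

**Shape 3** — `<circle>` circle, stroke `#ff00ff` → cut (S905, F983). Machine vertices: (222.2825,112.9378) → (220.9316,119.7291) → (217.0846,125.4865) → (211.3272,129.3335) → (204.5359,130.6844) → (197.7446,129.3335) → (191.9872,125.4865) → (188.1402,119.7291) → (186.7893,112.9378) → (188.1402,106.1465) → (191.9872,100.3891) → (197.7446,96.5421) → (204.5359,95.1912) → (211.3272,96.5421) → (217.0846,100.3891) → (220.9316,106.1465) → (222.2825,112.9378). Closed: final G1 returns to the first vertex.

G21
G90
G00 X81.5761 Y123.0882
M4 S905
G01 X71.2440 Y111.2488 F983
G01 X59.8982 Y96.7666
G01 X48.6746 Y80.7316
G01 X38.7092 Y64.2334
G01 X31.1377 Y48.3618
G01 X27.0962 Y34.2065
G01 X27.7205 Y22.8574
G01 X34.1466 Y15.4042
M5
G00 X169.3136 Y11.6030
M4 S905
G01 X162.8203 Y28.0662 F983
G01 X173.8312 Y41.9212
G01 X191.3354 Y39.3130
G01 X197.8287 Y22.8498
G01 X186.8178 Y8.9948
G01 X169.3136 Y11.6030
M5
G00 X222.2825 Y112.9378
M4 S905
G01 X220.9316 Y119.7291 F983
G01 X217.0846 Y125.4865
G01 X211.3272 Y129.3335
G01 X204.5359 Y130.6844
G01 X197.7446 Y129.3335
G01 X191.9872 Y125.4865
G01 X188.1402 Y119.7291
G01 X186.7893 Y112.9378
G01 X188.1402 Y106.1465
G01 X191.9872 Y100.3891
G01 X197.7446 Y96.5421
G01 X204.5359 Y95.1912
G01 X211.3272 Y96.5421
G01 X217.0846 Y100.3891
G01 X220.9316 Y106.1465
G01 X222.2825 Y112.9378
M5
G00 X0.0000 Y0.0000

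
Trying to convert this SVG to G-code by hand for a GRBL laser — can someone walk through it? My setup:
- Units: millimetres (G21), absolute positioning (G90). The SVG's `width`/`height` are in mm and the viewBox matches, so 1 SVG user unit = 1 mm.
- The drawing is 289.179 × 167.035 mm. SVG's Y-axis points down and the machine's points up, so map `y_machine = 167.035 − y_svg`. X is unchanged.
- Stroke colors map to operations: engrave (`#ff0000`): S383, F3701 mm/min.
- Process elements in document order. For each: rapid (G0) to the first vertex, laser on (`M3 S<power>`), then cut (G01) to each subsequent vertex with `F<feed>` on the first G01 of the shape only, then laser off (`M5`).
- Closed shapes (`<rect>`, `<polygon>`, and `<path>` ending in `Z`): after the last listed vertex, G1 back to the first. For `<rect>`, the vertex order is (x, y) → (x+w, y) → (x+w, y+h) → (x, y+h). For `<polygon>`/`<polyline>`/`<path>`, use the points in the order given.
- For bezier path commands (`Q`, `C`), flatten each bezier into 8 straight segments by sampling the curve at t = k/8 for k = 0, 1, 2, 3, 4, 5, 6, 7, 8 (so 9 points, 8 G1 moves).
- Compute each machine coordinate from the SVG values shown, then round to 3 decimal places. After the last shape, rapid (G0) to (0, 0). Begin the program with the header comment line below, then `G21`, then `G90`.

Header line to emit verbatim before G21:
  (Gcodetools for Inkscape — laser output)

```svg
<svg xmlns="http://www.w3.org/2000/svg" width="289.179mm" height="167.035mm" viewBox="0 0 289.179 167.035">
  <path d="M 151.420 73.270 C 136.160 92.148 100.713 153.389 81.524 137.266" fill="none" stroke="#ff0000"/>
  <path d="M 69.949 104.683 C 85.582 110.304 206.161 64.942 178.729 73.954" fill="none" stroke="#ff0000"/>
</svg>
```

Since the viewBox matches the mm dimensions, user units are millimetres directly. The only transform is the Y-flip y_m = 167.035 − y_svg.

Shape 1 is a cubic bezier drawn with `<path>`. Its stroke #ff0000 means engrave at S383, F3701. After flipping Y the toolpath is (151.420,93.765) → (144.822,84.934) → (136.759,73.534) → (127.658,60.969) → (117.945,48.642) → (108.049,37.955) → (98.395,30.312) → (89.411,27.115) → (81.524,29.769).

Shape 2 is a cubic bezier drawn with `<path>`. Its stroke #ff0000 means engrave at S383, F3701. After flipping Y the toolpath is (69.949,62.352) → (80.237,62.428) → (97.399,66.049) → (118.471,71.981) → (140.488,78.988) → (160.487,85.836) → (175.503,91.291) → (182.572,94.117) → (178.729,93.081).

(Gcodetools for Inkscape — laser output)
G21
G90
G0 X151.420 Y93.765
M3 S383
G01 X144.822 Y84.934 F3701
G01 X136.759 Y73.534
G01 X127.658 Y60.969
G01 X117.945 Y48.642
G01 X108.049 Y37.955
G01 X98.395 Y30.312
G01 X89.411 Y27.115
G01 X81.524 Y29.769
M5
G0 X69.949 Y62.352
M3 S383
G01 X80.237 Y62.428 F3701
G01 X97.399 Y66.049
G01 X118.471 Y71.981
G01 X140.488 Y78.988
G01 X160.487 Y85.836
G01 X175.503 Y91.291
G01 X182.572 Y94.117
G01 X178.729 Y93.081
M5
G0 X0.000 Y0.000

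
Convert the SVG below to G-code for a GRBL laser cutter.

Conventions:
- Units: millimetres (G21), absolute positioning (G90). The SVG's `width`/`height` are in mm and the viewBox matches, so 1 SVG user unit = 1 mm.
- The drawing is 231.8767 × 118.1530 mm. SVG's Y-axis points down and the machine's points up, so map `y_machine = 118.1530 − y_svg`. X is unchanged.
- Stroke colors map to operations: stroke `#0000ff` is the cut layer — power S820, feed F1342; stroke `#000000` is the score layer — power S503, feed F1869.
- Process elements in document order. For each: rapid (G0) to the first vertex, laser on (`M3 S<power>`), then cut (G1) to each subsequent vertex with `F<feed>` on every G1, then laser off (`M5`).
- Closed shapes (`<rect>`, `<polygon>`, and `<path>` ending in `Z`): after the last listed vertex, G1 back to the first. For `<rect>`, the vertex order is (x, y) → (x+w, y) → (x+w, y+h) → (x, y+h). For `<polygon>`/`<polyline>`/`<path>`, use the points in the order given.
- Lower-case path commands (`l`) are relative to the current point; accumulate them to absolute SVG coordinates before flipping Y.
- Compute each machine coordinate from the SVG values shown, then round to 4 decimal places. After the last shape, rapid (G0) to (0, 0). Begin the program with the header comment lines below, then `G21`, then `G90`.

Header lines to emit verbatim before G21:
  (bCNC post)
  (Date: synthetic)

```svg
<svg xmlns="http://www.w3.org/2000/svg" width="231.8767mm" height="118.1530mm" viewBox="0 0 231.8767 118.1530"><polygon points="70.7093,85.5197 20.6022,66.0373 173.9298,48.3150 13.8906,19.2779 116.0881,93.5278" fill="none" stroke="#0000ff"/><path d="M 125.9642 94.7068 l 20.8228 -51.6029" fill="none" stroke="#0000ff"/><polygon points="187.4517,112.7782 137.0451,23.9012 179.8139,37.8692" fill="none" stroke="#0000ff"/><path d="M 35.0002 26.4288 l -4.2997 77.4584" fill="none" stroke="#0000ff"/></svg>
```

viewBox `0 0 231.8767 118.1530` with mm width/height → 1 unit = 1 mm. Flip: y_m = 118.1530 − y_svg.

**Shape 1** — `<polygon>` closed polygon, stroke `#0000ff` → cut (S820, F1342). Machine vertices: (70.7093,32.6333) → (20.6022,52.1157) → (173.9298,69.8380) → (13.8906,98.8751) → (116.0881,24.6252) → (70.7093,32.6333). Closed: final G1 returns to the first vertex.

**Shape 2** — `<path>` line segment, stroke `#0000ff` → cut (S820, F1342). Machine vertices: (125.9642,23.4462) → (146.7870,75.0491). Open path.

**Shape 3** — `<polygon>` closed polygon, stroke `#0000ff` → cut (S820, F1342). Machine vertices: (187.4517,5.3748) → (137.0451,94.2518) → (179.8139,80.2838) → (187.4517,5.3748). Closed: final G1 returns to the first vertex.

**Shape 4** — `<path>` line segment, stroke `#0000ff` → cut (S820, F1342). Machine vertices: (35.0002,91.7242) → (30.7005,14.2658). Open path.

(bCNC post)
(Date: synthetic)
G21
G90
G0 X70.7093 Y32.6333
M3 S820
G1 X20.6022 Y52.1157 F1342
G1 X173.9298 Y69.8380 F1342
G1 X13.8906 Y98.8751 F1342
G1 X116.0881 Y24.6252 F1342
G1 X70.7093 Y32.6333 F1342
M5
G0 X125.9642 Y23.4462
M3 S820
G1 X146.7870 Y75.0491 F1342
M5
G0 X187.4517 Y5.3748
M3 S820
G1 X137.0451 Y94.2518 F1342
G1 X179.8139 Y80.2838 F1342
G1 X187.4517 Y5.3748 F1342
M5
G0 X35.0002 Y91.7242
M3 S820
G1 X30.7005 Y14.2658 F1342
M5
G0 X0.0000 Y0.0000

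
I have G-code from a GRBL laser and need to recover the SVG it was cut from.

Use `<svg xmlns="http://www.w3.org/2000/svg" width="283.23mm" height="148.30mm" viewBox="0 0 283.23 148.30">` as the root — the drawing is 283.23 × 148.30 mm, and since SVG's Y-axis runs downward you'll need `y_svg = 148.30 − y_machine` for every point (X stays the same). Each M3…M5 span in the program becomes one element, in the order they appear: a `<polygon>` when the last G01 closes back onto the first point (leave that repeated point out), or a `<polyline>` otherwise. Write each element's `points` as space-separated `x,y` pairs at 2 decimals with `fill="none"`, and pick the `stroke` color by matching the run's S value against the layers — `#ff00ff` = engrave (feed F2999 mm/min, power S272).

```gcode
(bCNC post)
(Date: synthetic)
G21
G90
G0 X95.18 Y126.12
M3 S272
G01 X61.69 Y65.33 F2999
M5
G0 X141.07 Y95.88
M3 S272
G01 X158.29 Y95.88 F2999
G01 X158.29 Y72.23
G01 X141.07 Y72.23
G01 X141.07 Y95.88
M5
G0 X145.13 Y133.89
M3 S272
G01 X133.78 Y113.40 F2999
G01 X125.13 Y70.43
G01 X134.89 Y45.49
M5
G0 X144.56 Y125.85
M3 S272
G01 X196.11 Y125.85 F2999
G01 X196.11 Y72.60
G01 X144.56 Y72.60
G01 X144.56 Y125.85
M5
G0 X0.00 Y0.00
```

<svg xmlns="http://www.w3.org/2000/svg" width="283.23mm" height="148.30mm" viewBox="0 0 283.23 148.30">
  <polyline points="95.18,22.18 61.69,82.97" fill="none" stroke="#ff00ff"/>
  <polygon points="141.07,52.42 158.29,52.42 158.29,76.07 141.07,76.07" fill="none" stroke="#ff00ff"/>
  <polyline points="145.13,14.41 133.78,34.90 125.13,77.87 134.89,102.81" fill="none" stroke="#ff00ff"/>
  <polygon points="144.56,22.45 196.11,22.45 196.11,75.70 144.56,75.70" fill="none" stroke="#ff00ff"/>
</svg>

Machine Y-up, SVG Y-down with viewBox height 148.30, so y_svg = 148.30 − y_machine; X carries over. Every run uses S272, so all elements get stroke `#ff00ff` (engrave).

Run 1: The run is open, so emit a `<polyline>` with points (Y-flipped): 95.18,22.18 61.69,82.97.

Run 2: The run returns to its start, so emit a `<polygon>` with points (Y-flipped): 141.07,52.42 158.29,52.42 158.29,76.07 141.07,76.07.

Run 3: The run is open, so emit a `<polyline>` with points (Y-flipped): 145.13,14.41 133.78,34.90 125.13,77.87 134.89,102.81.

Run 4: The run returns to its start, so emit a `<polygon>` with points (Y-flipped): 144.56,22.45 196.11,22.45 196.11,75.70 144.56,75.70.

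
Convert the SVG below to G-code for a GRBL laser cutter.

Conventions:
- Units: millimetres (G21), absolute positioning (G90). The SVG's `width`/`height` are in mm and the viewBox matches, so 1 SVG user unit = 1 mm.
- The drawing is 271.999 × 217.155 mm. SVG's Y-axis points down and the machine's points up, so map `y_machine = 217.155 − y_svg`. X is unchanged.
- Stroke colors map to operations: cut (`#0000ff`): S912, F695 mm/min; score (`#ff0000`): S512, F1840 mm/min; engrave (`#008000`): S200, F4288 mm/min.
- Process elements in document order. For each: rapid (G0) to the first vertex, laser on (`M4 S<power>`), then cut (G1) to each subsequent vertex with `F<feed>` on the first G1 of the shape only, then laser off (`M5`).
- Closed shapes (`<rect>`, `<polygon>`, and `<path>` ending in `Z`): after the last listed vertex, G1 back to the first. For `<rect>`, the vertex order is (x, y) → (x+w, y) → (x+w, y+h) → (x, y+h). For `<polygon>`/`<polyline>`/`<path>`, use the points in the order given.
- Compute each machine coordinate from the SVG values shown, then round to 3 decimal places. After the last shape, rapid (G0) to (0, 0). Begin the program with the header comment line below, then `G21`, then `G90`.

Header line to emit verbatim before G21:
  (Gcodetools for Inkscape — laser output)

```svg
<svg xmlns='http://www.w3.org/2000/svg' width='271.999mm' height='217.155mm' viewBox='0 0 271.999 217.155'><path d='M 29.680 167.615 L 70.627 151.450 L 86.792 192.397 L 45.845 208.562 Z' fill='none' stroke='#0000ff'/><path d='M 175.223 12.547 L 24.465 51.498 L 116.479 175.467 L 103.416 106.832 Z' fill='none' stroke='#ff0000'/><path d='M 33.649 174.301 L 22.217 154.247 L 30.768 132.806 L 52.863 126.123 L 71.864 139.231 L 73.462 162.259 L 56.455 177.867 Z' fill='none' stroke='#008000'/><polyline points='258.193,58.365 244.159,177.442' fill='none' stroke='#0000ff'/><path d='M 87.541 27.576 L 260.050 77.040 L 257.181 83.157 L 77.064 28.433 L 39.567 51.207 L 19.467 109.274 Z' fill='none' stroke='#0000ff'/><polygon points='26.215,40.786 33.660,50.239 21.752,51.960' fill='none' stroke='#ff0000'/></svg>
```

viewBox `0 0 271.999 217.155` with mm width/height → 1 unit = 1 mm. Flip: y_m = 217.155 − y_svg.

**Shape 1** — `<path>` regular polygon, stroke `#0000ff` → cut (S912, F695). Machine vertices: (29.680,49.540) → (70.627,65.705) → (86.792,24.758) → (45.845,8.593) → (29.680,49.540). Closed: final G1 returns to the first vertex.

**Shape 2** — `<path>` closed polygon, stroke `#ff0000` → score (S512, F1840). Machine vertices: (175.223,204.608) → (24.465,165.657) → (116.479,41.688) → (103.416,110.323) → (175.223,204.608). Closed: final G1 returns to the first vertex.

**Shape 3** — `<path>` regular polygon, stroke `#008000` → engrave (S200, F4288). Machine vertices: (33.649,42.854) → (22.217,62.908) → (30.768,84.349) → (52.863,91.032) → (71.864,77.924) → (73.462,54.896) → (56.455,39.288) → (33.649,42.854). Closed: final G1 returns to the first vertex.

**Shape 4** — `<polyline>` line segment, stroke `#0000ff` → cut (S912, F695). Machine vertices: (258.193,158.790) → (244.159,39.713). Open path.

**Shape 5** — `<path>` closed polygon, stroke `#0000ff` → cut (S912, F695). Machine vertices: (87.541,189.579) → (260.050,140.115) → (257.181,133.998) → (77.064,188.722) → (39.567,165.948) → (19.467,107.881) → (87.541,189.579). Closed: final G1 returns to the first vertex.

**Shape 6** — `<polygon>` regular polygon, stroke `#ff0000` → score (S512, F1840). Machine vertices: (26.215,176.369) → (33.660,166.916) → (21.752,165.195) → (26.215,176.369). Closed: final G1 returns to the first vertex.

(Gcodetools for Inkscape — laser output)
G21
G90
G0 X29.680 Y49.540
M4 S912
G1 X70.627 Y65.705 F695
G1 X86.792 Y24.758
G1 X45.845 Y8.593
G1 X29.680 Y49.540
M5
G0 X175.223 Y204.608
M4 S512
G1 X24.465 Y165.657 F1840
G1 X116.479 Y41.688
G1 X103.416 Y110.323
G1 X175.223 Y204.608
M5
G0 X33.649 Y42.854
M4 S200
G1 X22.217 Y62.908 F4288
G1 X30.768 Y84.349
G1 X52.863 Y91.032
G1 X71.864 Y77.924
G1 X73.462 Y54.896
G1 X56.455 Y39.288
G1 X33.649 Y42.854
M5
G0 X258.193 Y158.790
M4 S912
G1 X244.159 Y39.713 F695
M5
G0 X87.541 Y189.579
M4 S912
G1 X260.050 Y140.115 F695
G1 X257.181 Y133.998
G1 X77.064 Y188.722
G1 X39.567 Y165.948
G1 X19.467 Y107.881
G1 X87.541 Y189.579
M5
G0 X26.215 Y176.369
M4 S512
G1 X33.660 Y166.916 F1840
G1 X21.752 Y165.195
G1 X26.215 Y176.369
M5
G0 X0.000 Y0.000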